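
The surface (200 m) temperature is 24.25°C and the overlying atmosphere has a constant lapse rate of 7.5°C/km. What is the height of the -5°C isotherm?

Height above start = (24.25 − (-5)) / 7.5 = 3.9 km
Altitude = 200 m + 3900 m = 4100 m

4100 m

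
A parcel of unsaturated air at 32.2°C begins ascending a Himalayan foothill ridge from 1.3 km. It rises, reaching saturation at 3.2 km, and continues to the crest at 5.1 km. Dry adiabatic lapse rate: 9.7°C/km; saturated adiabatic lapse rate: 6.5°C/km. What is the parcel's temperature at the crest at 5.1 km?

1.42°C

From 1300 m to 3200 m (dry): cools by 9.7 × 1.9 = 18.43°C, giving 13.77°C.
From 3200 m to 5100 m (saturated): cools by 6.5 × 1.9 = 12.35°C, giving 1.42°C.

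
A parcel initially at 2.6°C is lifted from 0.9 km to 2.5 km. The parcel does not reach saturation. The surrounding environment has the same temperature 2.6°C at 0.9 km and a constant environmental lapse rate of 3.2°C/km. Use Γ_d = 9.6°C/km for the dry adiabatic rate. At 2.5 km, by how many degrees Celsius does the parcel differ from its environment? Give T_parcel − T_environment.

Parcel:
  900–2500 m, dry: Δz = 1.6 km ⇒ ΔT = -15.36°C; T = -12.76°C
Environment:
  900–2500 m, environment: Δz = 1.6 km ⇒ ΔT = -5.12°C; T = -2.52°C
T_parcel − T_env = -12.76 − (-2.52) = -10.24°C

-10.24°C (parcel cooler than environment)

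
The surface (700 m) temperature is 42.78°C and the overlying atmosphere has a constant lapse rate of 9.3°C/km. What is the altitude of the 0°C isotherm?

Height above start = (42.78 − 0) / 9.3 = 4.6 km
Altitude = 700 m + 4600 m = 5300 m

5300 m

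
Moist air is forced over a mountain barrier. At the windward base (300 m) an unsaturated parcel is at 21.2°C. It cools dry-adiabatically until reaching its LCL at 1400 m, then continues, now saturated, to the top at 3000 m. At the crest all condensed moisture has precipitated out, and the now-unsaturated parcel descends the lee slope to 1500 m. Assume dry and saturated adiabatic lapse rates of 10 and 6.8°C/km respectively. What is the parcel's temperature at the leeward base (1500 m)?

14.32°C

From 300 m to 1400 m (dry): cools by 10 × 1.1 = 11°C, giving 10.2°C.
From 1400 m to 3000 m (saturated): cools by 6.8 × 1.6 = 10.88°C, giving -0.68°C.
From 3000 m to 1500 m (dry descent): warms by 10 × 1.5 = 15°C, giving 14.32°C.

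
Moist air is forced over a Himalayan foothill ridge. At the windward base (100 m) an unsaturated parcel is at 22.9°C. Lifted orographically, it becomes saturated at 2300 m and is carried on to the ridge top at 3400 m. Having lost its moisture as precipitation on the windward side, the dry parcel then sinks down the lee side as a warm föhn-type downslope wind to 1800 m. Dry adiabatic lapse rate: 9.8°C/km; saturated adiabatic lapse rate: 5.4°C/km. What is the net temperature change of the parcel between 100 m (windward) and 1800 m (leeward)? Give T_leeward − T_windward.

-11.82°C

100 → 2300 m (dry, 9.8°C/km): ΔT = -9.8 × 2.2 = -21.56°C → T = 1.34°C
2300 → 3400 m (saturated, 5.4°C/km): ΔT = -5.4 × 1.1 = -5.94°C → T = -4.6°C
3400 → 1800 m (dry descent, 9.8°C/km): ΔT = +9.8 × 1.6 = +15.68°C → T = 11.08°C
Net change vs windward start: 11.08 − 22.9 = -11.82°C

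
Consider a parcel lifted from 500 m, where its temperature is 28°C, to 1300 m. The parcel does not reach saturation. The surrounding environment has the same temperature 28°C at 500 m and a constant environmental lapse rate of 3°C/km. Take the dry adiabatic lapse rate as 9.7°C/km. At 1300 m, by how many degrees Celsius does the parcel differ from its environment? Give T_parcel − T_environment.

-5.36°C (parcel cooler than environment)

Parcel:
  From 500 m to 1300 m (dry): cools by 9.7 × 0.8 = 7.76°C, giving 20.24°C.
Environment:
  From 500 m to 1300 m (environment): cools by 3 × 0.8 = 2.4°C, giving 25.6°C.
T_parcel − T_env = 20.24 − 25.6 = -5.36°C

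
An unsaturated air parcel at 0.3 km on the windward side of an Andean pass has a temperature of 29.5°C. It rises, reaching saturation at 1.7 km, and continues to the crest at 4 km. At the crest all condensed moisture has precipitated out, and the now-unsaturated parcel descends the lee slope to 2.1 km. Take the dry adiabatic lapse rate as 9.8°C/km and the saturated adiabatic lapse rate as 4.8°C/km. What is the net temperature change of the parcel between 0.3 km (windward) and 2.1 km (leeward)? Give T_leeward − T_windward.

Dry to 1700 m: -9.8 × 1.4 km = -13.72°C, so T = 15.78°C.
Saturated to 4000 m: -4.8 × 2.3 km = -11.04°C, so T = 4.74°C.
Dry descent to 2100 m: +9.8 × 1.9 km = +18.62°C, so T = 23.36°C.
Net change vs windward start: 23.36 − 29.5 = -6.14°C

-6.14°C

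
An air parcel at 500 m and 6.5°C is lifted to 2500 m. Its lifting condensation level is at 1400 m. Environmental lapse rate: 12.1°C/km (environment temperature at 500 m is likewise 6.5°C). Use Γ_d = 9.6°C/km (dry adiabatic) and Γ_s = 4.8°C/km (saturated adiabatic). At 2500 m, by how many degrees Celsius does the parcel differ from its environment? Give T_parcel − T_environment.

+10.28°C (parcel warmer than environment)

Parcel:
  Dry to 1400 m: -9.6 × 0.9 km = -8.64°C, so T = -2.14°C.
  Saturated to 2500 m: -4.8 × 1.1 km = -5.28°C, so T = -7.42°C.
Environment:
  Environment to 2500 m: -12.1 × 2 km = -24.2°C, so T = -17.7°C.
T_parcel − T_env = -7.42 − (-17.7) = +10.28°C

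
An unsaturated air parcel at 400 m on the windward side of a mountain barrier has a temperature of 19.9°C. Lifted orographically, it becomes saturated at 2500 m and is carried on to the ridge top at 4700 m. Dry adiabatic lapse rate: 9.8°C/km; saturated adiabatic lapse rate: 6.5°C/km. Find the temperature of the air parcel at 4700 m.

Dry to 2500 m: -9.8 × 2.1 km = -20.58°C, so T = -0.68°C.
Saturated to 4700 m: -6.5 × 2.2 km = -14.3°C, so T = -14.98°C.

-14.98°C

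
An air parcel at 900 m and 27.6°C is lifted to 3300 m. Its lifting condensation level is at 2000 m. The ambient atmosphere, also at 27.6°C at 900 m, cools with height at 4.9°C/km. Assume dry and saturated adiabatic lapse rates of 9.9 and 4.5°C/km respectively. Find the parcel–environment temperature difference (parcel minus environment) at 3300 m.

-4.98°C (parcel cooler than environment)

Parcel:
  Dry to 2000 m: -9.9 × 1.1 km = -10.89°C, so T = 16.71°C.
  Saturated to 3300 m: -4.5 × 1.3 km = -5.85°C, so T = 10.86°C.
Environment:
  Environment to 3300 m: -4.9 × 2.4 km = -11.76°C, so T = 15.84°C.
T_parcel − T_env = 10.86 − 15.84 = -4.98°C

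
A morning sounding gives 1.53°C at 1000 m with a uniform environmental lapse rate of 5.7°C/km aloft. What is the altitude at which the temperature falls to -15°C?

3900 m

Height above start = (1.53 − (-15)) / 5.7 = 2.9 km
Altitude = 1000 m + 2900 m = 3900 m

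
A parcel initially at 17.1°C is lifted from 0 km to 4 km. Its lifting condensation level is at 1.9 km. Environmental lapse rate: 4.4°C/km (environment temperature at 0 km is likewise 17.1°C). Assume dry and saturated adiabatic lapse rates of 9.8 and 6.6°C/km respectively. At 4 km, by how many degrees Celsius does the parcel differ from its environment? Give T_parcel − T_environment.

-14.88°C (parcel cooler than environment)

Parcel:
  From 0 m to 1900 m (dry): cools by 9.8 × 1.9 = 18.62°C, giving -1.52°C.
  From 1900 m to 4000 m (saturated): cools by 6.6 × 2.1 = 13.86°C, giving -15.38°C.
Environment:
  From 0 m to 4000 m (environment): cools by 4.4 × 4 = 17.6°C, giving -0.5°C.
T_parcel − T_env = -15.38 − (-0.5) = -14.88°C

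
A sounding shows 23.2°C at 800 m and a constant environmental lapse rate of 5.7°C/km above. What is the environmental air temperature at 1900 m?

16.93°C

800 → 1900 m (environmental, 5.7°C/km): ΔT = -5.7 × 1.1 = -6.27°C → T = 16.93°C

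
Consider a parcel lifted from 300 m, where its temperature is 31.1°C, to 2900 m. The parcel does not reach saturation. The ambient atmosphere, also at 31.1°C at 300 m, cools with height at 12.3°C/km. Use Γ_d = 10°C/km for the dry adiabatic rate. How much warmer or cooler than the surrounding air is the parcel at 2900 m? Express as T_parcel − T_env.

Parcel:
  300–2900 m, dry: Δz = 2.6 km ⇒ ΔT = -26°C; T = 5.1°C
Environment:
  300–2900 m, environment: Δz = 2.6 km ⇒ ΔT = -31.98°C; T = -0.88°C
T_parcel − T_env = 5.1 − (-0.88) = +5.98°C

+5.98°C (parcel warmer than environment)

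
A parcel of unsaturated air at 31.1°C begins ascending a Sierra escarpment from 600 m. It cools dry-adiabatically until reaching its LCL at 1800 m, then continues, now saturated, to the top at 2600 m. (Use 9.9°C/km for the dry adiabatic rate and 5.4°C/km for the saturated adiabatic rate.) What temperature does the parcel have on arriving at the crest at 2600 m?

From 600 m to 1800 m (dry): cools by 9.9 × 1.2 = 11.88°C, giving 19.22°C.
From 1800 m to 2600 m (saturated): cools by 5.4 × 0.8 = 4.32°C, giving 14.9°C.

14.9°C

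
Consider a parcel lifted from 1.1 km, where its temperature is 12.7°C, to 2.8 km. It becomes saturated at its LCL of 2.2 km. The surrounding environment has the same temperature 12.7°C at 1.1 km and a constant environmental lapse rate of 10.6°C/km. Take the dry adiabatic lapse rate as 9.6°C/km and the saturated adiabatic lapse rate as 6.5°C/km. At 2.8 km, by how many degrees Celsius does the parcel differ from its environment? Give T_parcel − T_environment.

+3.56°C (parcel warmer than environment)

Parcel:
  From 1100 m to 2200 m (dry): cools by 9.6 × 1.1 = 10.56°C, giving 2.14°C.
  From 2200 m to 2800 m (saturated): cools by 6.5 × 0.6 = 3.9°C, giving -1.76°C.
Environment:
  From 1100 m to 2800 m (environment): cools by 10.6 × 1.7 = 18.02°C, giving -5.32°C.
T_parcel − T_env = -1.76 − (-5.32) = +3.56°C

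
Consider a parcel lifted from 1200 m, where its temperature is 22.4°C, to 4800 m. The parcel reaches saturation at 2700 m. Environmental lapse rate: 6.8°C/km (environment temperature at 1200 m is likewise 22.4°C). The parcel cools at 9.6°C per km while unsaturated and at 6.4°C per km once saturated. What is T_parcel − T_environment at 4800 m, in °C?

-3.36°C (parcel cooler than environment)

Parcel:
  From 1200 m to 2700 m (dry): cools by 9.6 × 1.5 = 14.4°C, giving 8°C.
  From 2700 m to 4800 m (saturated): cools by 6.4 × 2.1 = 13.44°C, giving -5.44°C.
Environment:
  From 1200 m to 4800 m (environment): cools by 6.8 × 3.6 = 24.48°C, giving -2.08°C.
T_parcel − T_env = -5.44 − (-2.08) = -3.36°C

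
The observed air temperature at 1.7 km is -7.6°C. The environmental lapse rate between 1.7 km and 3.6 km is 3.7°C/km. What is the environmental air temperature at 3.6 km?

1700–3600 m, environmental: Δz = 1.9 km ⇒ ΔT = -7.03°C; T = -14.63°C

-14.63°C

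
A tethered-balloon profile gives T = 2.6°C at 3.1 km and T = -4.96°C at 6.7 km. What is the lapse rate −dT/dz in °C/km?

Γ = −ΔT/Δz = (2.6 − (-4.96)) / (6700 − 3100) m
  = 7.56°C / 3.6 km = 2.1°C/km

2.1°C/km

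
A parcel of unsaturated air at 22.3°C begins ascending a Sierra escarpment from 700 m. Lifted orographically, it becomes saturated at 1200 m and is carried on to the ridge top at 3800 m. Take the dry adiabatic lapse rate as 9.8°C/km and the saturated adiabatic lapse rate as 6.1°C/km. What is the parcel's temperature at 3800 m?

700 → 1200 m (dry, 9.8°C/km): ΔT = -9.8 × 0.5 = -4.9°C → T = 17.4°C
1200 → 3800 m (saturated, 6.1°C/km): ΔT = -6.1 × 2.6 = -15.86°C → T = 1.54°C

1.54°C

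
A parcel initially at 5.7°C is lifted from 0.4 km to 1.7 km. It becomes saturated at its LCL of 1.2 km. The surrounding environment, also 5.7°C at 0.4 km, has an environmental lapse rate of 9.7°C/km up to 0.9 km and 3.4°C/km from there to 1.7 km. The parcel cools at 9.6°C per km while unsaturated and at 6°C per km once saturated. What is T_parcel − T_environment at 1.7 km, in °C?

Parcel:
  From 400 m to 1200 m (dry): cools by 9.6 × 0.8 = 7.68°C, giving -1.98°C.
  From 1200 m to 1700 m (saturated): cools by 6 × 0.5 = 3°C, giving -4.98°C.
Environment:
  From 400 m to 900 m (environment, lower layer): cools by 9.7 × 0.5 = 4.85°C, giving 0.85°C.
  From 900 m to 1700 m (environment, upper layer): cools by 3.4 × 0.8 = 2.72°C, giving -1.87°C.
T_parcel − T_env = -4.98 − (-1.87) = -3.11°C

-3.11°C (parcel cooler than environment)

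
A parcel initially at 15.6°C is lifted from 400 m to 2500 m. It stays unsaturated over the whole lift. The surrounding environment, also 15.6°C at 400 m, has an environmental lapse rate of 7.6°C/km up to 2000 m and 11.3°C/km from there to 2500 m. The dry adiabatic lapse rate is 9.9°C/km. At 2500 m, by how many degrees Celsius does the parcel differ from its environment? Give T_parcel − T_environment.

-2.98°C (parcel cooler than environment)

Parcel:
  400 → 2500 m (dry, 9.9°C/km): ΔT = -9.9 × 2.1 = -20.79°C → T = -5.19°C
Environment:
  400 → 2000 m (environment, lower layer, 7.6°C/km): ΔT = -7.6 × 1.6 = -12.16°C → T = 3.44°C
  2000 → 2500 m (environment, upper layer, 11.3°C/km): ΔT = -11.3 × 0.5 = -5.65°C → T = -2.21°C
T_parcel − T_env = -5.19 − (-2.21) = -2.98°C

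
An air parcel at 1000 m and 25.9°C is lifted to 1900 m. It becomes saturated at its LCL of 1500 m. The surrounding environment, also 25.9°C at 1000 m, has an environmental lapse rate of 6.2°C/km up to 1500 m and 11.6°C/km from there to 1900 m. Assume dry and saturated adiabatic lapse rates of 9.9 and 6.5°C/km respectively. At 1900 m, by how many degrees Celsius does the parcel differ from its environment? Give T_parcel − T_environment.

+0.19°C (parcel warmer than environment)

Parcel:
  1000–1500 m, dry: Δz = 0.5 km ⇒ ΔT = -4.95°C; T = 20.95°C
  1500–1900 m, saturated: Δz = 0.4 km ⇒ ΔT = -2.6°C; T = 18.35°C
Environment:
  1000–1500 m, environment, lower layer: Δz = 0.5 km ⇒ ΔT = -3.1°C; T = 22.8°C
  1500–1900 m, environment, upper layer: Δz = 0.4 km ⇒ ΔT = -4.64°C; T = 18.16°C
T_parcel − T_env = 18.35 − 18.16 = +0.19°C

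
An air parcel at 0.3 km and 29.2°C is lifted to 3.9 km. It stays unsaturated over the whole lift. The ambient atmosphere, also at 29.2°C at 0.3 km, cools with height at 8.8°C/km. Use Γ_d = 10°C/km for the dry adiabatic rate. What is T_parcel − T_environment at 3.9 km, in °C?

Parcel:
  300 → 3900 m (dry, 10°C/km): ΔT = -10 × 3.6 = -36°C → T = -6.8°C
Environment:
  300 → 3900 m (environment, 8.8°C/km): ΔT = -8.8 × 3.6 = -31.68°C → T = -2.48°C
T_parcel − T_env = -6.8 − (-2.48) = -4.32°C

-4.32°C (parcel cooler than environment)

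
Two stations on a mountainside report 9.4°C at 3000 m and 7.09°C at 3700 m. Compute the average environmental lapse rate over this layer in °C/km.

Γ = −ΔT/Δz = (9.4 − 7.09) / (3700 − 3000) m
  = 2.31°C / 0.7 km = 3.3°C/km

3.3°C/km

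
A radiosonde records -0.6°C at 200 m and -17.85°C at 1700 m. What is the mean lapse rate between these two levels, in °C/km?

11.5°C/km

Γ = −ΔT/Δz = (-0.6 − (-17.85)) / (1700 − 200) m
  = 17.25°C / 1.5 km = 11.5°C/km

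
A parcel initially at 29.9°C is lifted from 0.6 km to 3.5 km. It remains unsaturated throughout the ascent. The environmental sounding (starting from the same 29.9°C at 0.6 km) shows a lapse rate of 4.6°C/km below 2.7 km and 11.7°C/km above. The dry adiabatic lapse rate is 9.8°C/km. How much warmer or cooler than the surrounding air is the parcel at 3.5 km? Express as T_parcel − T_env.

Parcel:
  600–3500 m, dry: Δz = 2.9 km ⇒ ΔT = -28.42°C; T = 1.48°C
Environment:
  600–2700 m, environment, lower layer: Δz = 2.1 km ⇒ ΔT = -9.66°C; T = 20.24°C
  2700–3500 m, environment, upper layer: Δz = 0.8 km ⇒ ΔT = -9.36°C; T = 10.88°C
T_parcel − T_env = 1.48 − 10.88 = -9.4°C

-9.4°C (parcel cooler than environment)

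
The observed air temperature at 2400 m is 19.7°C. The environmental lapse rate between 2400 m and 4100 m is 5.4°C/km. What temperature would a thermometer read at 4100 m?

10.52°C

2400–4100 m, environmental: Δz = 1.7 km ⇒ ΔT = -9.18°C; T = 10.52°C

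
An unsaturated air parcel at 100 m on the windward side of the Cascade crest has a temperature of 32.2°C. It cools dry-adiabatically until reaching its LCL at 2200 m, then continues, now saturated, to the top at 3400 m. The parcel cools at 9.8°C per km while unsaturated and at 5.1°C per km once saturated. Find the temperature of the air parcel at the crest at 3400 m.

100 → 2200 m (dry, 9.8°C/km): ΔT = -9.8 × 2.1 = -20.58°C → T = 11.62°C
2200 → 3400 m (saturated, 5.1°C/km): ΔT = -5.1 × 1.2 = -6.12°C → T = 5.5°C

5.5°C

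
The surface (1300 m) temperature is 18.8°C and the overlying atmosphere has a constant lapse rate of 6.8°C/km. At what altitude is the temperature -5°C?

4800 m

Height above start = (18.8 − (-5)) / 6.8 = 3.5 km
Altitude = 1300 m + 3500 m = 4800 m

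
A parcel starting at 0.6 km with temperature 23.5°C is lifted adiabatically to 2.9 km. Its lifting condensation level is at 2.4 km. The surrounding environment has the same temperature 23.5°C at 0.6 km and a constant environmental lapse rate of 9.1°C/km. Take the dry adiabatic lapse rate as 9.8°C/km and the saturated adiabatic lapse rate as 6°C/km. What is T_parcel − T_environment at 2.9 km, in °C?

Parcel:
  600 → 2400 m (dry, 9.8°C/km): ΔT = -9.8 × 1.8 = -17.64°C → T = 5.86°C
  2400 → 2900 m (saturated, 6°C/km): ΔT = -6 × 0.5 = -3°C → T = 2.86°C
Environment:
  600 → 2900 m (environment, 9.1°C/km): ΔT = -9.1 × 2.3 = -20.93°C → T = 2.57°C
T_parcel − T_env = 2.86 − 2.57 = +0.29°C

+0.29°C (parcel warmer than environment)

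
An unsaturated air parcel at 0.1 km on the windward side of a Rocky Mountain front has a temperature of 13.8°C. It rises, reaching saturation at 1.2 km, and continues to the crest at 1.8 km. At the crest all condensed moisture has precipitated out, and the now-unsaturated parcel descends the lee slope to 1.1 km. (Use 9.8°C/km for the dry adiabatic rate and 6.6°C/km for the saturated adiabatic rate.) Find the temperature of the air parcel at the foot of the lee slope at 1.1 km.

100–1200 m, dry: Δz = 1.1 km ⇒ ΔT = -10.78°C; T = 3.02°C
1200–1800 m, saturated: Δz = 0.6 km ⇒ ΔT = -3.96°C; T = -0.94°C
1800–1100 m, dry descent: Δz = 0.7 km ⇒ ΔT = +6.86°C; T = 5.92°C

5.92°C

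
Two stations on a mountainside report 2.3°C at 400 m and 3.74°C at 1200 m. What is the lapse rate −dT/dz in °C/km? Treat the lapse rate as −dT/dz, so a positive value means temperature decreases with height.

-1.8°C/km

Γ = −ΔT/Δz = (2.3 − 3.74) / (1200 − 400) m
  = -1.44°C / 0.8 km = -1.8°C/km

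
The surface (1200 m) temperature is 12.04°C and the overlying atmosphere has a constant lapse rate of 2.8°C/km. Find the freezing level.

Height above start = (12.04 − 0) / 2.8 = 4.3 km
Altitude = 1200 m + 4300 m = 5500 m

5500 m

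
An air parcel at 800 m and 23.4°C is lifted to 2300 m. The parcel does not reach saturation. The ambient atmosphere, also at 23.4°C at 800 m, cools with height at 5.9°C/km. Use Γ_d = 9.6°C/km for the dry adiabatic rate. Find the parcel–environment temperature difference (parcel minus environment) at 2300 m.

-5.55°C (parcel cooler than environment)

Parcel:
  From 800 m to 2300 m (dry): cools by 9.6 × 1.5 = 14.4°C, giving 9°C.
Environment:
  From 800 m to 2300 m (environment): cools by 5.9 × 1.5 = 8.85°C, giving 14.55°C.
T_parcel − T_env = 9 − 14.55 = -5.55°C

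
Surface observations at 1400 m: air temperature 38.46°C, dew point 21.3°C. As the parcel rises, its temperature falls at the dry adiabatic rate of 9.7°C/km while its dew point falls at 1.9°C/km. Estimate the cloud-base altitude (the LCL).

T and T_d converge at 9.7 − 1.9 = 7.8°C per km
Height above start = (38.46 − 21.3) / 7.8 = 2.2 km
LCL altitude = 1400 m + 2200 m = 3600 m

3600 m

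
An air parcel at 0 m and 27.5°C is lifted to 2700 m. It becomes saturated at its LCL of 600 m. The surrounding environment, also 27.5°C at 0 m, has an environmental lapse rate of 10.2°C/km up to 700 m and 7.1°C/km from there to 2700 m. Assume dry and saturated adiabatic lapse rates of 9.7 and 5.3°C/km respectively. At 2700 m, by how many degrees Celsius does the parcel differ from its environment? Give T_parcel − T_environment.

Parcel:
  0 → 600 m (dry, 9.7°C/km): ΔT = -9.7 × 0.6 = -5.82°C → T = 21.68°C
  600 → 2700 m (saturated, 5.3°C/km): ΔT = -5.3 × 2.1 = -11.13°C → T = 10.55°C
Environment:
  0 → 700 m (environment, lower layer, 10.2°C/km): ΔT = -10.2 × 0.7 = -7.14°C → T = 20.36°C
  700 → 2700 m (environment, upper layer, 7.1°C/km): ΔT = -7.1 × 2 = -14.2°C → T = 6.16°C
T_parcel − T_env = 10.55 − 6.16 = +4.39°C

+4.39°C (parcel warmer than environment)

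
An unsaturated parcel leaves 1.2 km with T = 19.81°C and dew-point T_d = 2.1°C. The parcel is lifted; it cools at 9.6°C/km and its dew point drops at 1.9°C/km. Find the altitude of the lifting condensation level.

3.5 km

T and T_d converge at 9.6 − 1.9 = 7.7°C per km
Height above start = (19.81 − 2.1) / 7.7 = 2.3 km
LCL altitude = 1200 m + 2300 m = 3500 m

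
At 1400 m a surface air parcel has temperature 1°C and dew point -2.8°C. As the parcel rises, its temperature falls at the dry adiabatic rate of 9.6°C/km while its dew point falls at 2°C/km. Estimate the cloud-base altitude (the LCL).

T and T_d converge at 9.6 − 2 = 7.6°C per km
Height above start = (1 − (-2.8)) / 7.6 = 0.5 km
LCL altitude = 1400 m + 500 m = 1900 m

1900 m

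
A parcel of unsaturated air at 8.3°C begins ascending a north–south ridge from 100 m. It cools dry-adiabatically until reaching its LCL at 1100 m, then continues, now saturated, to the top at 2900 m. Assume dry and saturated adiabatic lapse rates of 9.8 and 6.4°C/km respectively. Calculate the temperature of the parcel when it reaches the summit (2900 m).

100 → 1100 m (dry, 9.8°C/km): ΔT = -9.8 × 1 = -9.8°C → T = -1.5°C
1100 → 2900 m (saturated, 6.4°C/km): ΔT = -6.4 × 1.8 = -11.52°C → T = -13.02°C

-13.02°C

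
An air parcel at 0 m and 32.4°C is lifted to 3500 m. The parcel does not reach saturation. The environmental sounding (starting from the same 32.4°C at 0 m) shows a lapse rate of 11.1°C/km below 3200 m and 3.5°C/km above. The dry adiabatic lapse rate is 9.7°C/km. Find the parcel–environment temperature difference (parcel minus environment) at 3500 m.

+2.62°C (parcel warmer than environment)

Parcel:
  0 → 3500 m (dry, 9.7°C/km): ΔT = -9.7 × 3.5 = -33.95°C → T = -1.55°C
Environment:
  0 → 3200 m (environment, lower layer, 11.1°C/km): ΔT = -11.1 × 3.2 = -35.52°C → T = -3.12°C
  3200 → 3500 m (environment, upper layer, 3.5°C/km): ΔT = -3.5 × 0.3 = -1.05°C → T = -4.17°C
T_parcel − T_env = -1.55 − (-4.17) = +2.62°C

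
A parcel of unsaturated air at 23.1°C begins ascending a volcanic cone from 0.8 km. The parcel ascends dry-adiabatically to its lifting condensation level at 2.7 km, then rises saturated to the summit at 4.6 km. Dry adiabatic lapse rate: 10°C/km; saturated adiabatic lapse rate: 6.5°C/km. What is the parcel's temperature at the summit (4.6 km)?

-8.25°C

800–2700 m, dry: Δz = 1.9 km ⇒ ΔT = -19°C; T = 4.1°C
2700–4600 m, saturated: Δz = 1.9 km ⇒ ΔT = -12.35°C; T = -8.25°C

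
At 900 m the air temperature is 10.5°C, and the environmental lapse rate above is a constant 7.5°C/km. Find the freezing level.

Height above start = (10.5 − 0) / 7.5 = 1.4 km
Altitude = 900 m + 1400 m = 2300 m

2300 m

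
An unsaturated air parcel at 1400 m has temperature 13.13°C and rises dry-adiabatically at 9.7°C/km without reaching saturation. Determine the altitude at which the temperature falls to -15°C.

Height above start = (13.13 − (-15)) / 9.7 = 2.9 km
Altitude = 1400 m + 2900 m = 4300 m

4300 m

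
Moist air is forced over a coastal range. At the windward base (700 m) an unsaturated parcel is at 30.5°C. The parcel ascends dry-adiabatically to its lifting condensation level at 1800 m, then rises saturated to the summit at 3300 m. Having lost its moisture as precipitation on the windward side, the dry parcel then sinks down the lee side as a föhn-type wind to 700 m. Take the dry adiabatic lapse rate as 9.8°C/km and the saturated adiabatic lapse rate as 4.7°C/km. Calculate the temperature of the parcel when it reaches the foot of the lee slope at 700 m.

700 → 1800 m (dry, 9.8°C/km): ΔT = -9.8 × 1.1 = -10.78°C → T = 19.72°C
1800 → 3300 m (saturated, 4.7°C/km): ΔT = -4.7 × 1.5 = -7.05°C → T = 12.67°C
3300 → 700 m (dry descent, 9.8°C/km): ΔT = +9.8 × 2.6 = +25.48°C → T = 38.15°C

38.15°C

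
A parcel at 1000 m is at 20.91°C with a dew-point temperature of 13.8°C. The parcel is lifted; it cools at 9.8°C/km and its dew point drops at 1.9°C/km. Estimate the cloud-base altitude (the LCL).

1900 m

T and T_d converge at 9.8 − 1.9 = 7.9°C per km
Height above start = (20.91 − 13.8) / 7.9 = 0.9 km
LCL altitude = 1000 m + 900 m = 1900 m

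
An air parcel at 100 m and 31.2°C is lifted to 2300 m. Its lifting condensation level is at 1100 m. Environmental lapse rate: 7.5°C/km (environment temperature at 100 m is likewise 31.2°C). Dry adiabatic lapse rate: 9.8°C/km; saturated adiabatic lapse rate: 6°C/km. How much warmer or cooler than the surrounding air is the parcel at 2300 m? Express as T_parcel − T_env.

-0.5°C (parcel cooler than environment)

Parcel:
  Dry to 1100 m: -9.8 × 1 km = -9.8°C, so T = 21.4°C.
  Saturated to 2300 m: -6 × 1.2 km = -7.2°C, so T = 14.2°C.
Environment:
  Environment to 2300 m: -7.5 × 2.2 km = -16.5°C, so T = 14.7°C.
T_parcel − T_env = 14.2 − 14.7 = -0.5°C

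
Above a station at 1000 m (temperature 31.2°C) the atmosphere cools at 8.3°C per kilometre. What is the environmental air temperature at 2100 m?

1000 → 2100 m (environmental, 8.3°C/km): ΔT = -8.3 × 1.1 = -9.13°C → T = 22.07°C

22.07°C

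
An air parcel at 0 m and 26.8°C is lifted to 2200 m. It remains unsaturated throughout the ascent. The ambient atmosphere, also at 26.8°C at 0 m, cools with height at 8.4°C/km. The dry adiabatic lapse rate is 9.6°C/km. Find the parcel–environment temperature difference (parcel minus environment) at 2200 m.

-2.64°C (parcel cooler than environment)

Parcel:
  From 0 m to 2200 m (dry): cools by 9.6 × 2.2 = 21.12°C, giving 5.68°C.
Environment:
  From 0 m to 2200 m (environment): cools by 8.4 × 2.2 = 18.48°C, giving 8.32°C.
T_parcel − T_env = 5.68 − 8.32 = -2.64°C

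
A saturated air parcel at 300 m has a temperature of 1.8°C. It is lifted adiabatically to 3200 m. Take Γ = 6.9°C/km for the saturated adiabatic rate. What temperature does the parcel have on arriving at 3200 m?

-18.21°C

300 → 3200 m (saturated adiabatic, 6.9°C/km): ΔT = -6.9 × 2.9 = -20.01°C → T = -18.21°C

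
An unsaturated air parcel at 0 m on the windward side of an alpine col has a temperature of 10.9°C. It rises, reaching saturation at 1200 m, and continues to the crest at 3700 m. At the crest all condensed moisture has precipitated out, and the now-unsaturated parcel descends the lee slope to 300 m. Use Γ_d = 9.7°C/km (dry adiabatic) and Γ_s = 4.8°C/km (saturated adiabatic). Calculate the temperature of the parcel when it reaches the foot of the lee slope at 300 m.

Dry to 1200 m: -9.7 × 1.2 km = -11.64°C, so T = -0.74°C.
Saturated to 3700 m: -4.8 × 2.5 km = -12°C, so T = -12.74°C.
Dry descent to 300 m: +9.7 × 3.4 km = +32.98°C, so T = 20.24°C.

20.24°C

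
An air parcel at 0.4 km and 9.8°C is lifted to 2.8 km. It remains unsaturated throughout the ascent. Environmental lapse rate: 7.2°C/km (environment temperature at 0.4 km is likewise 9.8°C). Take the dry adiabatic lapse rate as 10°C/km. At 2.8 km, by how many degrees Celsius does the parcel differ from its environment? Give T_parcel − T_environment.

-6.72°C (parcel cooler than environment)

Parcel:
  400 → 2800 m (dry, 10°C/km): ΔT = -10 × 2.4 = -24°C → T = -14.2°C
Environment:
  400 → 2800 m (environment, 7.2°C/km): ΔT = -7.2 × 2.4 = -17.28°C → T = -7.48°C
T_parcel − T_env = -14.2 − (-7.48) = -6.72°C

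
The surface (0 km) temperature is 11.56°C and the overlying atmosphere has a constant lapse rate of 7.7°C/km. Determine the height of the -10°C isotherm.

2.8 km

Height above start = (11.56 − (-10)) / 7.7 = 2.8 km
Altitude = 0 m + 2800 m = 2800 m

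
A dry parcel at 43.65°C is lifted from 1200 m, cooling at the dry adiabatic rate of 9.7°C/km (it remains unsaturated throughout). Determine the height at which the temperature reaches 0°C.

5700 m

Height above start = (43.65 − 0) / 9.7 = 4.5 km
Altitude = 1200 m + 4500 m = 5700 m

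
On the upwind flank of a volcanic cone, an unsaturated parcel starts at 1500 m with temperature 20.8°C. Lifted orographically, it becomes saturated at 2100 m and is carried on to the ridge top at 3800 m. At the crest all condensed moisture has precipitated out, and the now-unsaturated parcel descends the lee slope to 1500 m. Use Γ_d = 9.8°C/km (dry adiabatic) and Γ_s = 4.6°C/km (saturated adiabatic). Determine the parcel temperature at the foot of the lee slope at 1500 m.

29.64°C

Dry to 2100 m: -9.8 × 0.6 km = -5.88°C, so T = 14.92°C.
Saturated to 3800 m: -4.6 × 1.7 km = -7.82°C, so T = 7.1°C.
Dry descent to 1500 m: +9.8 × 2.3 km = +22.54°C, so T = 29.64°C.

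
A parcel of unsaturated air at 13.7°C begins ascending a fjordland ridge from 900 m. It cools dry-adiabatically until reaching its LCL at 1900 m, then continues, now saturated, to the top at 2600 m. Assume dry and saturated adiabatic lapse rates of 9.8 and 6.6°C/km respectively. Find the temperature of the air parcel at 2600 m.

900–1900 m, dry: Δz = 1 km ⇒ ΔT = -9.8°C; T = 3.9°C
1900–2600 m, saturated: Δz = 0.7 km ⇒ ΔT = -4.62°C; T = -0.72°C

-0.72°C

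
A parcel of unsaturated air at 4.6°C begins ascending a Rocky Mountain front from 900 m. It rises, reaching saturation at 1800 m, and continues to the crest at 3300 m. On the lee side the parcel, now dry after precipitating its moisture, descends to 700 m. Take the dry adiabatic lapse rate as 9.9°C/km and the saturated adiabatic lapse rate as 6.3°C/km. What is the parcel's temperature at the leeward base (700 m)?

From 900 m to 1800 m (dry): cools by 9.9 × 0.9 = 8.91°C, giving -4.31°C.
From 1800 m to 3300 m (saturated): cools by 6.3 × 1.5 = 9.45°C, giving -13.76°C.
From 3300 m to 700 m (dry descent): warms by 9.9 × 2.6 = 25.74°C, giving 11.98°C.

11.98°C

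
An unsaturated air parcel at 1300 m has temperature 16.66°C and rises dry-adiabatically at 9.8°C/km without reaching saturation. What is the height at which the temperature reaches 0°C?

3000 m

Height above start = (16.66 − 0) / 9.8 = 1.7 km
Altitude = 1300 m + 1700 m = 3000 m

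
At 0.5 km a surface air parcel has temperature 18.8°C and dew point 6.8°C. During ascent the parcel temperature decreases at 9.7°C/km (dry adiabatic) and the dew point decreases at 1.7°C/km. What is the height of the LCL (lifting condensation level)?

T and T_d converge at 9.7 − 1.7 = 8°C per km
Height above start = (18.8 − 6.8) / 8 = 1.5 km
LCL altitude = 500 m + 1500 m = 2000 m

2 km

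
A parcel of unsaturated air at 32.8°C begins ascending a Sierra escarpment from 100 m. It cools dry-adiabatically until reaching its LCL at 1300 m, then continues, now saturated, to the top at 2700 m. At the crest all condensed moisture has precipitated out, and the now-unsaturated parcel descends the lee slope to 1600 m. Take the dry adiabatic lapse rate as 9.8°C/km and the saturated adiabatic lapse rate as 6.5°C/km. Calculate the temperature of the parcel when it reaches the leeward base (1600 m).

Dry to 1300 m: -9.8 × 1.2 km = -11.76°C, so T = 21.04°C.
Saturated to 2700 m: -6.5 × 1.4 km = -9.1°C, so T = 11.94°C.
Dry descent to 1600 m: +9.8 × 1.1 km = +10.78°C, so T = 22.72°C.

22.72°C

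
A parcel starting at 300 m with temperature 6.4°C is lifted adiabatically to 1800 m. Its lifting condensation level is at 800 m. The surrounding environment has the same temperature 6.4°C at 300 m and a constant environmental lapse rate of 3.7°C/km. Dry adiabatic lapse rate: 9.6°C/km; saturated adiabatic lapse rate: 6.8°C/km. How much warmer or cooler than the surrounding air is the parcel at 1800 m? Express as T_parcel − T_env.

-6.05°C (parcel cooler than environment)

Parcel:
  300–800 m, dry: Δz = 0.5 km ⇒ ΔT = -4.8°C; T = 1.6°C
  800–1800 m, saturated: Δz = 1 km ⇒ ΔT = -6.8°C; T = -5.2°C
Environment:
  300–1800 m, environment: Δz = 1.5 km ⇒ ΔT = -5.55°C; T = 0.85°C
T_parcel − T_env = -5.2 − 0.85 = -6.05°C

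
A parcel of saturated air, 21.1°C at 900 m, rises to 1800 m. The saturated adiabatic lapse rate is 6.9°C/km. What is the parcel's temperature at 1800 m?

900–1800 m, saturated adiabatic: Δz = 0.9 km ⇒ ΔT = -6.21°C; T = 14.89°C

14.89°C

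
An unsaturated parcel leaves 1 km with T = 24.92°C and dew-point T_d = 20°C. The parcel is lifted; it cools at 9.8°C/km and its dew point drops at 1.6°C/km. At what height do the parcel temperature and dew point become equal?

T and T_d converge at 9.8 − 1.6 = 8.2°C per km
Height above start = (24.92 − 20) / 8.2 = 0.6 km
LCL altitude = 1000 m + 600 m = 1600 m

1.6 km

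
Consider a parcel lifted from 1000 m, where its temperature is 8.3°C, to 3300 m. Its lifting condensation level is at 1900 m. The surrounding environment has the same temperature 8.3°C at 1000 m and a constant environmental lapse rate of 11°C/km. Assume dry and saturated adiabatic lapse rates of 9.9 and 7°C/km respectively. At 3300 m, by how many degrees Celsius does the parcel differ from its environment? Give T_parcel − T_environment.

+6.59°C (parcel warmer than environment)

Parcel:
  1000–1900 m, dry: Δz = 0.9 km ⇒ ΔT = -8.91°C; T = -0.61°C
  1900–3300 m, saturated: Δz = 1.4 km ⇒ ΔT = -9.8°C; T = -10.41°C
Environment:
  1000–3300 m, environment: Δz = 2.3 km ⇒ ΔT = -25.3°C; T = -17°C
T_parcel − T_env = -10.41 − (-17) = +6.59°C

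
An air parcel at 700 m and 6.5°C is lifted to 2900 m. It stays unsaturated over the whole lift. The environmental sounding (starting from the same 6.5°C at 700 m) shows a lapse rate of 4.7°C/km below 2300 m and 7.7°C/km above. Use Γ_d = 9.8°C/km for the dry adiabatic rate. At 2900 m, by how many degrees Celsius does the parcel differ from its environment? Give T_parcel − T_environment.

Parcel:
  700–2900 m, dry: Δz = 2.2 km ⇒ ΔT = -21.56°C; T = -15.06°C
Environment:
  700–2300 m, environment, lower layer: Δz = 1.6 km ⇒ ΔT = -7.52°C; T = -1.02°C
  2300–2900 m, environment, upper layer: Δz = 0.6 km ⇒ ΔT = -4.62°C; T = -5.64°C
T_parcel − T_env = -15.06 − (-5.64) = -9.42°C

-9.42°C (parcel cooler than environment)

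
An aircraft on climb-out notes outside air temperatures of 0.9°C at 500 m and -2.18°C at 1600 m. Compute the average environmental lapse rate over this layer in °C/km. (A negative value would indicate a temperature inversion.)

2.8°C/km

Γ = −ΔT/Δz = (0.9 − (-2.18)) / (1600 − 500) m
  = 3.08°C / 1.1 km = 2.8°C/km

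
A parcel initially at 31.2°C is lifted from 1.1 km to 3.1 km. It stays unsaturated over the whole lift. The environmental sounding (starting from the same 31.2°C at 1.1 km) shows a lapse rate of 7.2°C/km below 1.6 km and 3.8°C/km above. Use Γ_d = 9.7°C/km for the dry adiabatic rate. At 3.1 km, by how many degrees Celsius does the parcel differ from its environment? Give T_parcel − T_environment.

Parcel:
  Dry to 3100 m: -9.7 × 2 km = -19.4°C, so T = 11.8°C.
Environment:
  Environment, lower layer to 1600 m: -7.2 × 0.5 km = -3.6°C, so T = 27.6°C.
  Environment, upper layer to 3100 m: -3.8 × 1.5 km = -5.7°C, so T = 21.9°C.
T_parcel − T_env = 11.8 − 21.9 = -10.1°C

-10.1°C (parcel cooler than environment)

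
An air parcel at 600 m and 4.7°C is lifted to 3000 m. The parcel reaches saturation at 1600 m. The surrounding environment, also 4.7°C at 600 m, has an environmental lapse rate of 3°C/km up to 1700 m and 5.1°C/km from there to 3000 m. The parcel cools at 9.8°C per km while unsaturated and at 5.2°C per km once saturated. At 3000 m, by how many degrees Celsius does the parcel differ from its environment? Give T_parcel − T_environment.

-7.15°C (parcel cooler than environment)

Parcel:
  Dry to 1600 m: -9.8 × 1 km = -9.8°C, so T = -5.1°C.
  Saturated to 3000 m: -5.2 × 1.4 km = -7.28°C, so T = -12.38°C.
Environment:
  Environment, lower layer to 1700 m: -3 × 1.1 km = -3.3°C, so T = 1.4°C.
  Environment, upper layer to 3000 m: -5.1 × 1.3 km = -6.63°C, so T = -5.23°C.
T_parcel − T_env = -12.38 − (-5.23) = -7.15°C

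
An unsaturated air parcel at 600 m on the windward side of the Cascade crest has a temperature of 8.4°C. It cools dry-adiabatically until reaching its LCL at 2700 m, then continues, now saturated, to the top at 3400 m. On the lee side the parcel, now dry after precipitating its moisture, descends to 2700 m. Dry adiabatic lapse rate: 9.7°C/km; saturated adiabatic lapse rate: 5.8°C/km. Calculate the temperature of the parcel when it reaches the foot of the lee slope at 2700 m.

-9.24°C

Dry to 2700 m: -9.7 × 2.1 km = -20.37°C, so T = -11.97°C.
Saturated to 3400 m: -5.8 × 0.7 km = -4.06°C, so T = -16.03°C.
Dry descent to 2700 m: +9.7 × 0.7 km = +6.79°C, so T = -9.24°C.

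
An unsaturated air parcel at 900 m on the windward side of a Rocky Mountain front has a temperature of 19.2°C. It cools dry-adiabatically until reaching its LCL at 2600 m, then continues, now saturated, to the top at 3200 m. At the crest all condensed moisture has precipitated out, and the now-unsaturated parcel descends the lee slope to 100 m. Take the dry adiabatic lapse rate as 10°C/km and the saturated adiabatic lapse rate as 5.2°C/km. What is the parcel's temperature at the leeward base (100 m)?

900–2600 m, dry: Δz = 1.7 km ⇒ ΔT = -17°C; T = 2.2°C
2600–3200 m, saturated: Δz = 0.6 km ⇒ ΔT = -3.12°C; T = -0.92°C
3200–100 m, dry descent: Δz = 3.1 km ⇒ ΔT = +31°C; T = 30.08°C

30.08°C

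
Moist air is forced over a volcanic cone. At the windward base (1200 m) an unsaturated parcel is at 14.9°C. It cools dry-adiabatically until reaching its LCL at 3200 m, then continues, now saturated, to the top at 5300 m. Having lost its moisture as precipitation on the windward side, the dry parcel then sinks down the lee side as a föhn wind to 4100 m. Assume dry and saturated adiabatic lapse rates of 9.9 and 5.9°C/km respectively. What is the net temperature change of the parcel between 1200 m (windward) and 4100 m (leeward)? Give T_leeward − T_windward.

-20.31°C

Dry to 3200 m: -9.9 × 2 km = -19.8°C, so T = -4.9°C.
Saturated to 5300 m: -5.9 × 2.1 km = -12.39°C, so T = -17.29°C.
Dry descent to 4100 m: +9.9 × 1.2 km = +11.88°C, so T = -5.41°C.
Net change vs windward start: -5.41 − 14.9 = -20.31°C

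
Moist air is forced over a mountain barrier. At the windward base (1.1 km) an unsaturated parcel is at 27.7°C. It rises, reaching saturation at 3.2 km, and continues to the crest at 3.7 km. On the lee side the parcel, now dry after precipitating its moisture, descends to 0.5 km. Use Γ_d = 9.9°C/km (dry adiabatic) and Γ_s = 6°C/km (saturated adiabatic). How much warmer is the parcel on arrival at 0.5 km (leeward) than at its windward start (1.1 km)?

+7.89°C

Dry to 3200 m: -9.9 × 2.1 km = -20.79°C, so T = 6.91°C.
Saturated to 3700 m: -6 × 0.5 km = -3°C, so T = 3.91°C.
Dry descent to 500 m: +9.9 × 3.2 km = +31.68°C, so T = 35.59°C.
Net change vs windward start: 35.59 − 27.7 = +7.89°C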